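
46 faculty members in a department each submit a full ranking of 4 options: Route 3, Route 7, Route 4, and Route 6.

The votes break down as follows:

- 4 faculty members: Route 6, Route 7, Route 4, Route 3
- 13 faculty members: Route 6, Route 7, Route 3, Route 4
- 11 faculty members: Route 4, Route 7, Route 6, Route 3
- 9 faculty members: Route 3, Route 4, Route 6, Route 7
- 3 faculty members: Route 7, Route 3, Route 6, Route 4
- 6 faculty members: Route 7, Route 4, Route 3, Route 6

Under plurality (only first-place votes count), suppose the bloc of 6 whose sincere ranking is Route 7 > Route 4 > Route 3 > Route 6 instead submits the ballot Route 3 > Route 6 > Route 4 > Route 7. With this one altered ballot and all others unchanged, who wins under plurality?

First-place totals with the altered ballot: Route 3 15, Route 7 3, Route 4 11, Route 6 17.
The winner is unchanged: still Route 6.

Route 6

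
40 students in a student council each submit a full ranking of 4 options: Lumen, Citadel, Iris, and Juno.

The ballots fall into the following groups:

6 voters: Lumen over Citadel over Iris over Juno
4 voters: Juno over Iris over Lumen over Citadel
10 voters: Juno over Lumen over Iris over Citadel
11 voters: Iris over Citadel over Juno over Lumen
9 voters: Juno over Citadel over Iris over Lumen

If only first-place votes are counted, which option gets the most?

First-place vote totals:
  Lumen: 6
  Citadel: 0
  Iris: 11
  Juno: 23
Juno has the most first-place votes.

Juno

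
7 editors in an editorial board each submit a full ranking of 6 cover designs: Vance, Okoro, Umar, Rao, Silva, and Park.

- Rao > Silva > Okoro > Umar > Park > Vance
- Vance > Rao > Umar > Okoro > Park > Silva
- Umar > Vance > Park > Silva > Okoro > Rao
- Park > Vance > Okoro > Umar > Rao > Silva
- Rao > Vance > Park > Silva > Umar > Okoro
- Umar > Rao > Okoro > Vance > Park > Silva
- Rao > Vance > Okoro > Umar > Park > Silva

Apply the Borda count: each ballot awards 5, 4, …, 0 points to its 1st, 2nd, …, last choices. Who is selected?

Borda scores:
  Vance: 0 + 5 + 4 + 4 + 4 + 2 + 4 = 23
  Okoro: 3 + 2 + 1 + 3 + 0 + 3 + 3 = 15
  Umar: 2 + 3 + 5 + 2 + 1 + 5 + 2 = 20
  Rao: 5 + 4 + 0 + 1 + 5 + 4 + 5 = 24
  Silva: 4 + 0 + 2 + 0 + 2 + 0 + 0 = 8
  Park: 1 + 1 + 3 + 5 + 3 + 1 + 1 = 15
Rao has the highest total.

Rao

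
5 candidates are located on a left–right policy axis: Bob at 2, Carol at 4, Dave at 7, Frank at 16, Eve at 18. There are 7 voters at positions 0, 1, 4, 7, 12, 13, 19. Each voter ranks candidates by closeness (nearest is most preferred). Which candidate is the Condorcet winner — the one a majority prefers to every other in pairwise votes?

With single-peaked preferences on a line, the Condorcet winner is the candidate closest to the median voter.
The median voter (position 7) is closest to Dave at 7.
Check: Dave vs Frank — voters closer to Dave: 4 of 7.

Dave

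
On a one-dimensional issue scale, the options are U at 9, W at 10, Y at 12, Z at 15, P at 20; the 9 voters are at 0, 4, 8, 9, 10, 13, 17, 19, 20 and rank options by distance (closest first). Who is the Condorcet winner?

With single-peaked preferences on a line, the Condorcet winner is the candidate closest to the median voter.
The median voter (position 10) is closest to W at 10.
Check: W vs Y — voters closer to W: 5 of 9.

W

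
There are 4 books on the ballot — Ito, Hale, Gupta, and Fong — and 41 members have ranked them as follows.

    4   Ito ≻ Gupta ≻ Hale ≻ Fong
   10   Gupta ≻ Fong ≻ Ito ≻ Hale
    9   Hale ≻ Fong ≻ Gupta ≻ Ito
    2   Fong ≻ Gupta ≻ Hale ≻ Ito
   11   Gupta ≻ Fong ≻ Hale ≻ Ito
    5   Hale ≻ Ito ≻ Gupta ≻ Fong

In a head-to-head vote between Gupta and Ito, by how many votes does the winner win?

23

Ballots ranking Gupta above Ito: 10+9+2+11 = 32.
Ballots ranking Ito above Gupta: 4+5 = 9.
Gupta wins 32–9, a margin of 23.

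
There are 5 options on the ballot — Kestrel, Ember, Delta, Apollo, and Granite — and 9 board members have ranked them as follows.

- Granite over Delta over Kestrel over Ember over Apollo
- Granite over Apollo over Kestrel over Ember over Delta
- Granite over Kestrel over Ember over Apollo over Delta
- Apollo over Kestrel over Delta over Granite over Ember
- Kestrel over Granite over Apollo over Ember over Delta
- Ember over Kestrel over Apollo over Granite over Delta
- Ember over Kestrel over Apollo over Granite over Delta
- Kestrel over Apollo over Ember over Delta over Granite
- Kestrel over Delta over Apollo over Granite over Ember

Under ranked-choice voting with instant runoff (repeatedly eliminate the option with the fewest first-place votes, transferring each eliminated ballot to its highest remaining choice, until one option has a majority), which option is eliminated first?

Delta

Round 1: Kestrel 3, Granite 3, Ember 2, Apollo 1, Delta 0. Delta has the fewest and is eliminated.
Round 2: Kestrel 3, Granite 3, Ember 2, Apollo 1. Apollo has the fewest and is eliminated.
Round 3: Kestrel 4, Granite 3, Ember 2. Ember has the fewest and is eliminated.
Round 4: Kestrel 6, Granite 3. Kestrel has a majority.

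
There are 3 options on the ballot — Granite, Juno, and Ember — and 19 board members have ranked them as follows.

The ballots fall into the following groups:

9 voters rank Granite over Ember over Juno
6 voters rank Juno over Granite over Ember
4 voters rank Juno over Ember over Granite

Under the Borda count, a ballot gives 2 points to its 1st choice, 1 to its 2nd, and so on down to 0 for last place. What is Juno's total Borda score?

Borda scores:
  Granite: 9·2 + 6·1 + 4·0 = 24
  Juno: 9·0 + 6·2 + 4·2 = 20
  Ember: 9·1 + 6·0 + 4·1 = 13

20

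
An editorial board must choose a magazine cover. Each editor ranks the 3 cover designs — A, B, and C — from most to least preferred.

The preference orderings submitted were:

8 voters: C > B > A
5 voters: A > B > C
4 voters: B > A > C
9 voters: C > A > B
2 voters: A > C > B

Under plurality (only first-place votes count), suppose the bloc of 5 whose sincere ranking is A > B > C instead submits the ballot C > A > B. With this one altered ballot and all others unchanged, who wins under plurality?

C

First-place totals with the altered ballot: A 2, B 4, C 22.
The winner is unchanged: still C.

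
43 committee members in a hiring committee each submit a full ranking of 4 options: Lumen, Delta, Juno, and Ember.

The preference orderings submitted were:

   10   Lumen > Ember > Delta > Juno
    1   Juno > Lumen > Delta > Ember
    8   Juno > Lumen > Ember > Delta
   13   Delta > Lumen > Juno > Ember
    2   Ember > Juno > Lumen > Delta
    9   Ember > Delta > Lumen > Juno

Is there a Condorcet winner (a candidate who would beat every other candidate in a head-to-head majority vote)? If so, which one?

Head-to-head results (43 voters total):
Lumen vs Delta: Delta wins 22–21.
Lumen vs Juno: Lumen wins 32–11.
Lumen vs Ember: Lumen wins 32–11.
Delta vs Juno: Delta wins 32–11.
Delta vs Ember: Ember wins 29–14.
Juno vs Ember: Juno wins 22–21.
No candidate beats all others: Lumen beats Ember beats Delta beats Lumen, a majority cycle.

None — there is no Condorcet winner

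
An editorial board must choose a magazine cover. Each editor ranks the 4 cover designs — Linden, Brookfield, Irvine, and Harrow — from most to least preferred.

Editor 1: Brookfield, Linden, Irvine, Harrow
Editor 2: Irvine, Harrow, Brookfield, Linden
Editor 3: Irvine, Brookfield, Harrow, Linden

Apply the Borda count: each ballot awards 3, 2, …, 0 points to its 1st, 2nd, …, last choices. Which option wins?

Borda scores:
  Linden: 2 + 0 + 0 = 2
  Brookfield: 3 + 1 + 2 = 6
  Irvine: 1 + 3 + 3 = 7
  Harrow: 0 + 2 + 1 = 3
Irvine has the highest total.

Irvine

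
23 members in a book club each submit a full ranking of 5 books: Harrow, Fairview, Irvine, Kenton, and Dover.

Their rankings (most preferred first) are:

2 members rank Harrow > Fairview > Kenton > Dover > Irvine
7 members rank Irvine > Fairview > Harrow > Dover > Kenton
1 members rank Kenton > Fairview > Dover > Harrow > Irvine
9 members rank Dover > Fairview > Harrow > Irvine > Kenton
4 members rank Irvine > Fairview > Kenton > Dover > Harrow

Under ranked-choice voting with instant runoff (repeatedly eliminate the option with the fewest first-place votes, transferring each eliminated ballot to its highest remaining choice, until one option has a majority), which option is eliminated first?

Fairview

Round 1: Irvine 11, Dover 9, Harrow 2, Kenton 1, Fairview 0. Fairview has the fewest and is eliminated.
Round 2: Irvine 11, Dover 9, Harrow 2, Kenton 1. Kenton has the fewest and is eliminated.
Round 3: Irvine 11, Dover 10, Harrow 2. Harrow has the fewest and is eliminated.
Round 4: Dover 12, Irvine 11. Dover has a majority.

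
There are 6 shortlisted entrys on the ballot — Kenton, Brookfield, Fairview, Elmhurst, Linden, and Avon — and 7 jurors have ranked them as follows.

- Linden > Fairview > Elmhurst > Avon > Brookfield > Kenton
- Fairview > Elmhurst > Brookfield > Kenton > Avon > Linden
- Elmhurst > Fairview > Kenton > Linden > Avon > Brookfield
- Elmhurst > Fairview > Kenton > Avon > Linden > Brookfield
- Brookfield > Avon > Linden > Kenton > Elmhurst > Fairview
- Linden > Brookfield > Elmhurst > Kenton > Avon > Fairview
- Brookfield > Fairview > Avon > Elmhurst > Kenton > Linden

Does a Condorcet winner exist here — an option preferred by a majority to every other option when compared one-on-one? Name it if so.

Head-to-head results (7 voters total):
Kenton vs Brookfield: Brookfield wins 5–2.
Kenton vs Fairview: Fairview wins 5–2.
Kenton vs Elmhurst: Elmhurst wins 6–1.
Kenton vs Linden: Kenton wins 4–3.
Kenton vs Avon: Kenton wins 4–3.
Brookfield vs Fairview: Fairview wins 4–3.
Brookfield vs Elmhurst: Elmhurst wins 4–3.
Brookfield vs Linden: Linden wins 4–3.
Brookfield vs Avon: Brookfield wins 4–3.
Fairview vs Elmhurst: Elmhurst wins 4–3.
Fairview vs Linden: Fairview wins 4–3.
Fairview vs Avon: Fairview wins 5–2.
Elmhurst vs Linden: Elmhurst wins 4–3.
Elmhurst vs Avon: Elmhurst wins 5–2.
Linden vs Avon: Avon wins 4–3.
Elmhurst beats each rival — Kenton (6–1), Brookfield (4–3), Fairview (4–3), Linden (4–3), Avon (5–2) — so Elmhurst is the Condorcet winner.

Elmhurst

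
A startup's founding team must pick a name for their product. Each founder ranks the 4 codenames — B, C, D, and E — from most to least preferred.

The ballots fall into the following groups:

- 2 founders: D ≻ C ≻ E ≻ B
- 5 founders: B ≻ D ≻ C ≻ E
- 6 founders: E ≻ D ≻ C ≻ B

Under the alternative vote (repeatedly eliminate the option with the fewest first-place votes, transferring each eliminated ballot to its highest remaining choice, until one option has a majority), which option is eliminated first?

Round 1: E 6, B 5, D 2, C 0. C has the fewest and is eliminated.
Round 2: E 6, B 5, D 2. D has the fewest and is eliminated.
Round 3: E 8, B 5. E has a majority.

C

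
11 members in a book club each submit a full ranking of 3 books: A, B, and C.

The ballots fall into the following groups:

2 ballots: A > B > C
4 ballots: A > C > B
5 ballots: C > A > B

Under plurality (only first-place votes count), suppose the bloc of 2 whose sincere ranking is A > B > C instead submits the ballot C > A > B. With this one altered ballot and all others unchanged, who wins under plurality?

C

First-place totals with the altered ballot: A 4, B 0, C 7.
The switch changes the winner from A to C.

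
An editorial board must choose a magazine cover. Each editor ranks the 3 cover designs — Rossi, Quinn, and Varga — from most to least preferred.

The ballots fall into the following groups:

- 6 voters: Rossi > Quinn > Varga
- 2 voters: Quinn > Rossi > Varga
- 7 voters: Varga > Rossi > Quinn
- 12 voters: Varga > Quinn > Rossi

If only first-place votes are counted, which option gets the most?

Varga

First-place vote totals:
  Rossi: 6
  Quinn: 2
  Varga: 19
Varga has the most first-place votes.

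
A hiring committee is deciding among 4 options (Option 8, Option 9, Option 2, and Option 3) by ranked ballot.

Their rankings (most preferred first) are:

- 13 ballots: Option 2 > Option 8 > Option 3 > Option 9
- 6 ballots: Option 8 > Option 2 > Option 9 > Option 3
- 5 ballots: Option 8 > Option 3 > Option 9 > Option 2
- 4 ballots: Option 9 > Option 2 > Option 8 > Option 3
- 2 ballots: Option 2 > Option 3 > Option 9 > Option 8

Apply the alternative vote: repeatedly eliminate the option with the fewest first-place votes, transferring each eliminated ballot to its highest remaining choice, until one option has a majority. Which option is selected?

Round 1: Option 2 15, Option 8 11, Option 9 4, Option 3 0. Option 3 has the fewest and is eliminated.
Round 2: Option 2 15, Option 8 11, Option 9 4. Option 9 has the fewest and is eliminated.
Round 3: Option 2 19, Option 8 11. Option 2 has a majority.

Option 2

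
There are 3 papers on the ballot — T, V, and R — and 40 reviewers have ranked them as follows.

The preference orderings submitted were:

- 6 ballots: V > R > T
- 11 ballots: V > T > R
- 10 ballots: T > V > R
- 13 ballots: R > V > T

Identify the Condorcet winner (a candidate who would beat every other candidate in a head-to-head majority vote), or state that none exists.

Head-to-head results (40 voters total):
T vs V: V wins 30–10.
T vs R: T wins 21–19.
V vs R: V wins 27–13.
V beats each rival — T (30–10), R (27–13) — so V is the Condorcet winner.

V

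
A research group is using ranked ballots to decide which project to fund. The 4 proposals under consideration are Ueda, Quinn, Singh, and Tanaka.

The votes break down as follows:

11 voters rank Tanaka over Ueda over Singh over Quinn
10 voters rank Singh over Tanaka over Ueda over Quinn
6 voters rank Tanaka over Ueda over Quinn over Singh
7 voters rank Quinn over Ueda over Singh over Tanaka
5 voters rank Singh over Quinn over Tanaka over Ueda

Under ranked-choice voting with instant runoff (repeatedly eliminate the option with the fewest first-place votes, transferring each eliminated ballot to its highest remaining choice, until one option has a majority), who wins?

Round 1: Tanaka 17, Singh 15, Quinn 7, Ueda 0. Ueda has the fewest and is eliminated.
Round 2: Tanaka 17, Singh 15, Quinn 7. Quinn has the fewest and is eliminated.
Round 3: Singh 22, Tanaka 17. Singh has a majority.

Singh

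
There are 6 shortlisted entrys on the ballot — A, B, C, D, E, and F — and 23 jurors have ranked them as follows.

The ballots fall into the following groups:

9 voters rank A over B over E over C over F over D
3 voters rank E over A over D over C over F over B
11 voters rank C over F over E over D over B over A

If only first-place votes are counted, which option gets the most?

First-place vote totals:
  A: 9
  B: 0
  C: 11
  D: 0
  E: 3
  F: 0
C has the most first-place votes.

C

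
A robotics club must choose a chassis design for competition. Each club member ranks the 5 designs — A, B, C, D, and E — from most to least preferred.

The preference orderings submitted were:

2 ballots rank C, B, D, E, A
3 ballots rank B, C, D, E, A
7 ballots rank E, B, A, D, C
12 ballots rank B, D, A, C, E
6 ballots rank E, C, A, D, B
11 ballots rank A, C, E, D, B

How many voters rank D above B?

Ballots ranking D above B: 6+11 = 17.
Ballots ranking B above D: 2+3+7+12 = 24.
So 17 of 41 voters prefer D to B.

17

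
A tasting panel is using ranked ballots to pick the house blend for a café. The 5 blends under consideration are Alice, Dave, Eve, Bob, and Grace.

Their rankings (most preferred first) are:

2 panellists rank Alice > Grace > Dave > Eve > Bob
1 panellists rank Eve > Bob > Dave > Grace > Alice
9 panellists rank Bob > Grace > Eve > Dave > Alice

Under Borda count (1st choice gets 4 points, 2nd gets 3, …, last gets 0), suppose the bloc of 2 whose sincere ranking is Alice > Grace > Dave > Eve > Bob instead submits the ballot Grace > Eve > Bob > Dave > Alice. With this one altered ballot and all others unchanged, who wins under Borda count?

Bob

Borda totals with the altered ballot: Alice 0, Dave 13, Eve 28, Bob 43, Grace 36.
The winner is unchanged: still Bob.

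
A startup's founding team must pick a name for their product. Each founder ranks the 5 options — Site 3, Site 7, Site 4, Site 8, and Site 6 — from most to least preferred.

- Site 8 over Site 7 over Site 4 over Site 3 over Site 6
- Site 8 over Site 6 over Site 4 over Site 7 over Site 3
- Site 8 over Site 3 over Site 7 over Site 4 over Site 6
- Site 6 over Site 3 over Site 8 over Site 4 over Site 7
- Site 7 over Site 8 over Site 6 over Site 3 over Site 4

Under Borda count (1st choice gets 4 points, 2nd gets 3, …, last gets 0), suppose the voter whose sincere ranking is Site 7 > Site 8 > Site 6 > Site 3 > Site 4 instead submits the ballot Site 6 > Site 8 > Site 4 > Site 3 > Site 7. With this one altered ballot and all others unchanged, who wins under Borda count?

Site 8

Borda totals with the altered ballot: Site 3 8, Site 7 6, Site 4 8, Site 8 17, Site 6 11.
The winner is unchanged: still Site 8.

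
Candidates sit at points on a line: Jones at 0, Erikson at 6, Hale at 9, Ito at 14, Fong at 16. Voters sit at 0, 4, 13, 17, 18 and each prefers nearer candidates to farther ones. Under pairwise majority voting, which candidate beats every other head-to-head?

With single-peaked preferences on a line, the Condorcet winner is the candidate closest to the median voter.
The median voter (position 13) is closest to Ito at 14.
Check: Ito vs Erikson — voters closer to Ito: 3 of 5.

Ito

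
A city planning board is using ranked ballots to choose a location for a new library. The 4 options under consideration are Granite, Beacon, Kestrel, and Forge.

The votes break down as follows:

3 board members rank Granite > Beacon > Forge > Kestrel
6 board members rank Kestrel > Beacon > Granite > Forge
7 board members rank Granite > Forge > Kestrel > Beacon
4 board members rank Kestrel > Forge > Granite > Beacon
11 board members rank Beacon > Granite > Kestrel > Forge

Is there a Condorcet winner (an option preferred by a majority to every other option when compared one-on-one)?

No

Head-to-head results (31 voters total):
Granite vs Beacon: Beacon wins 17–14.
Granite vs Kestrel: Granite wins 21–10.
Granite vs Forge: Granite wins 27–4.
Beacon vs Kestrel: Kestrel wins 17–14.
Beacon vs Forge: Beacon wins 20–11.
Kestrel vs Forge: Kestrel wins 21–10.
No candidate beats all others: Granite beats Kestrel beats Beacon beats Granite, a majority cycle.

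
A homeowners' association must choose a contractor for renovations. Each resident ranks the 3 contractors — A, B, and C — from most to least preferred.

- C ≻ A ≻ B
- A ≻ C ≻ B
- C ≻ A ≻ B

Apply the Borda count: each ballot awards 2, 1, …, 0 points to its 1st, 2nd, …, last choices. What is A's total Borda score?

4

Borda scores:
  A: 1 + 2 + 1 = 4
  B: 0 + 0 + 0 = 0
  C: 2 + 1 + 2 = 5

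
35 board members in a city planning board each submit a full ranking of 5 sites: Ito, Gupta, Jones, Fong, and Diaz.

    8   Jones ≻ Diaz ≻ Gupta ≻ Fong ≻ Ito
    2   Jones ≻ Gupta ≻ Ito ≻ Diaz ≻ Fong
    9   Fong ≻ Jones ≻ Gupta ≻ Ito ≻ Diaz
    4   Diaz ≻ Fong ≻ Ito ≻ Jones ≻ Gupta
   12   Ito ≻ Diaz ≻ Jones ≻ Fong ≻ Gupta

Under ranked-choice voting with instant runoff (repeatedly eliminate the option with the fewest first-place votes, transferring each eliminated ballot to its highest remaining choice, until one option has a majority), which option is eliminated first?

Round 1: Ito 12, Jones 10, Fong 9, Diaz 4, Gupta 0. Gupta has the fewest and is eliminated.
Round 2: Ito 12, Jones 10, Fong 9, Diaz 4. Diaz has the fewest and is eliminated.
Round 3: Fong 13, Ito 12, Jones 10. Jones has the fewest and is eliminated.
Round 4: Fong 21, Ito 14. Fong has a majority.

Gupta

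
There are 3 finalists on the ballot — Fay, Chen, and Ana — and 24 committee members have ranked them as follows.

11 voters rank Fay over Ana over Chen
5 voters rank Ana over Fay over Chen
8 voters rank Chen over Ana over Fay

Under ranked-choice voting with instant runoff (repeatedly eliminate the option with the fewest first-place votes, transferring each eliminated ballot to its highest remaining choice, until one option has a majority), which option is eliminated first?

Round 1: Fay 11, Chen 8, Ana 5. Ana has the fewest and is eliminated.
Round 2: Fay 16, Chen 8. Fay has a majority.

Ana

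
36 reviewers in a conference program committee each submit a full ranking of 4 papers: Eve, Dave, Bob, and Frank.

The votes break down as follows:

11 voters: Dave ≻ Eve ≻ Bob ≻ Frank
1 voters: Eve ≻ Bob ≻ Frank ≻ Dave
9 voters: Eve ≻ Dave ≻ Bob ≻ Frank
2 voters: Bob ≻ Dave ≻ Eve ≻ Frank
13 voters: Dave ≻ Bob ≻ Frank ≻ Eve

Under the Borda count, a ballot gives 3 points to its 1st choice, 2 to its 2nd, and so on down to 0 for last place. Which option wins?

Dave

Borda scores:
  Eve: 11·2 + 3 + 9·3 + 2·1 + 13·0 = 54
  Dave: 11·3 + 0 + 9·2 + 2·2 + 13·3 = 94
  Bob: 11·1 + 2 + 9·1 + 2·3 + 13·2 = 54
  Frank: 11·0 + 1 + 9·0 + 2·0 + 13·1 = 14
Dave has the highest total.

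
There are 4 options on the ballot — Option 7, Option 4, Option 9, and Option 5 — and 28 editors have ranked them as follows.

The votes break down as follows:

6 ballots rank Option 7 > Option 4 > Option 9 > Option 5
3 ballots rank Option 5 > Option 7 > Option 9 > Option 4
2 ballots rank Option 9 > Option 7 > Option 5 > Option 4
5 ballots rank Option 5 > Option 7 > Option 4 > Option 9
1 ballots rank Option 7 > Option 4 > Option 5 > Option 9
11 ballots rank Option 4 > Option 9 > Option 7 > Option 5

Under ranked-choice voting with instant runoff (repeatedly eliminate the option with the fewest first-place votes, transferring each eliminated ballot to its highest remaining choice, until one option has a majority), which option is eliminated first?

Round 1: Option 4 11, Option 5 8, Option 7 7, Option 9 2. Option 9 has the fewest and is eliminated.
Round 2: Option 4 11, Option 7 9, Option 5 8. Option 5 has the fewest and is eliminated.
Round 3: Option 7 17, Option 4 11. Option 7 has a majority.

Option 9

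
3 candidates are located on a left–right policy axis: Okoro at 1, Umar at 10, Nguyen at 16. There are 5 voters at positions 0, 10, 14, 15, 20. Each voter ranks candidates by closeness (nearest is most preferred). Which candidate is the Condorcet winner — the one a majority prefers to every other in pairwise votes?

Nguyen

With single-peaked preferences on a line, the Condorcet winner is the candidate closest to the median voter.
The median voter (position 14) is closest to Nguyen at 16.
Check: Nguyen vs Okoro — voters closer to Nguyen: 4 of 5.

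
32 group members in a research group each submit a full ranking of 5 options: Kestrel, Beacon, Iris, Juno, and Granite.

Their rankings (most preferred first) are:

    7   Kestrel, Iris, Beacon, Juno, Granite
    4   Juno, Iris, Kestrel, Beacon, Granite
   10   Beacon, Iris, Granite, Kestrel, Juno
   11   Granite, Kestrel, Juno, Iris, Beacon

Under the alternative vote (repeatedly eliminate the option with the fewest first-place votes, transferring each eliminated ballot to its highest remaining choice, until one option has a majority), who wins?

Granite

Round 1: Granite 11, Beacon 10, Kestrel 7, Juno 4, Iris 0. Iris has the fewest and is eliminated.
Round 2: Granite 11, Beacon 10, Kestrel 7, Juno 4. Juno has the fewest and is eliminated.
Round 3: Kestrel 11, Granite 11, Beacon 10. Beacon has the fewest and is eliminated.
Round 4: Granite 21, Kestrel 11. Granite has a majority.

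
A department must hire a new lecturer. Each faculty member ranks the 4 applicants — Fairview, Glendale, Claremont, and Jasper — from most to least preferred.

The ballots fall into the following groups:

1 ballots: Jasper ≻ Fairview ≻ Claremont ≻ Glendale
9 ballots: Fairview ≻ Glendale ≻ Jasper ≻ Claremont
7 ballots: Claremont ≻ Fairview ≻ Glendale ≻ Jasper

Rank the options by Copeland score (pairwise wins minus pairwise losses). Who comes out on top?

Pairwise results:
  Fairview vs Glendale: Fairview wins 17–0.
  Fairview vs Claremont: Fairview wins 10–7.
  Fairview vs Jasper: Fairview wins 16–1.
  Glendale vs Claremont: Glendale wins 9–8.
  Glendale vs Jasper: Glendale wins 16–1.
  Claremont vs Jasper: Jasper wins 10–7.
Copeland scores (wins − losses):
  Fairview: 3 − 0 = 3
  Glendale: 2 − 1 = 1
  Claremont: 0 − 3 = -3
  Jasper: 1 − 2 = -1
Fairview has the best Copeland score.

Fairview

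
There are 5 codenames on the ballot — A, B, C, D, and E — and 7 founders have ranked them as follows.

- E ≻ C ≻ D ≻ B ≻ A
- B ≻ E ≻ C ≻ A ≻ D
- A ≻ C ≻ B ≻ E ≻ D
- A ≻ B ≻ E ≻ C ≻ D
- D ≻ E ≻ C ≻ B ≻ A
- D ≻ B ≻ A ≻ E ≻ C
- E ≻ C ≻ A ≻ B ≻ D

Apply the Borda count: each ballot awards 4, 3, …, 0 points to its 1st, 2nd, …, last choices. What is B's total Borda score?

15

Borda scores:
  A: 0 + 1 + 4 + 4 + 0 + 2 + 2 = 13
  B: 1 + 4 + 2 + 3 + 1 + 3 + 1 = 15
  C: 3 + 2 + 3 + 1 + 2 + 0 + 3 = 14
  D: 2 + 0 + 0 + 0 + 4 + 4 + 0 = 10
  E: 4 + 3 + 1 + 2 + 3 + 1 + 4 = 18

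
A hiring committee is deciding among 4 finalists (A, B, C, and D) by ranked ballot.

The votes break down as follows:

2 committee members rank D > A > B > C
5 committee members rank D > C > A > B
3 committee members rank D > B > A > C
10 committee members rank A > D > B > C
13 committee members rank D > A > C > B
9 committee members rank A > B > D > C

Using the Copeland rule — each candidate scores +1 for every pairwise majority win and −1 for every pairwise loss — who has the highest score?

Pairwise results:
  A vs B: A wins 39–3.
  A vs C: A wins 37–5.
  A vs D: D wins 23–19.
  B vs C: B wins 24–18.
  B vs D: D wins 33–9.
  C vs D: D wins 42–0.
Copeland scores (wins − losses):
  A: 2 − 1 = 1
  B: 1 − 2 = -1
  C: 0 − 3 = -3
  D: 3 − 0 = 3
D has the best Copeland score.

D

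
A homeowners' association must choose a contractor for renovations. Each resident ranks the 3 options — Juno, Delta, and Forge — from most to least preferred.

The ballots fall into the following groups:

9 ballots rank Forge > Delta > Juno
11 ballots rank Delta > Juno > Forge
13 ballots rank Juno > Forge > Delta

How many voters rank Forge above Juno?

9

Ballots ranking Forge above Juno: 9.
Ballots ranking Juno above Forge: 11+13 = 24.
So 9 of 33 voters prefer Forge to Juno.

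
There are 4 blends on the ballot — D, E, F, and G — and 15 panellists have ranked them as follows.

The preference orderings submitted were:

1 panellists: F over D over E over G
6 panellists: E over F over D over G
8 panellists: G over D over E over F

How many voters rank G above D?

8

Ballots ranking G above D: 8.
Ballots ranking D above G: 1+6 = 7.
So 8 of 15 voters prefer G to D.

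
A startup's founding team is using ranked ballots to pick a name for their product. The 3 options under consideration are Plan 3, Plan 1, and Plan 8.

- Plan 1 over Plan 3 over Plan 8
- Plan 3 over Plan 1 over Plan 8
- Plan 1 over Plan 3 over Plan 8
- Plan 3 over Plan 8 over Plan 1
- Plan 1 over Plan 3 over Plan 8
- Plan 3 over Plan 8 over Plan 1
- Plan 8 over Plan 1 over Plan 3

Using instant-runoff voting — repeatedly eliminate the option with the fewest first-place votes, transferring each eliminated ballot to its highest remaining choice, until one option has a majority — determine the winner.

Plan 1

Round 1: Plan 3 3, Plan 1 3, Plan 8 1. Plan 8 has the fewest and is eliminated.
Round 2: Plan 1 4, Plan 3 3. Plan 1 has a majority.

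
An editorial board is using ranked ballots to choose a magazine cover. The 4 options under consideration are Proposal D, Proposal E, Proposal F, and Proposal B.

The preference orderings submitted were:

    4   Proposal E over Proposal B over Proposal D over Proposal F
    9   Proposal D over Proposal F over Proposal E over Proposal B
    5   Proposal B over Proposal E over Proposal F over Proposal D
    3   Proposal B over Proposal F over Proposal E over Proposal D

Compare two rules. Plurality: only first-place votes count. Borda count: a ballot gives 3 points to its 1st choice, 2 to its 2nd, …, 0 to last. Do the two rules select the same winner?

Plurality first-place counts: Proposal D 9, Proposal E 4, Proposal F 0, Proposal B 8 → Proposal D.
Borda totals: Proposal D 31, Proposal E 34, Proposal F 29, Proposal B 32 → Proposal E.
The two rules disagree: plurality picks Proposal D, Borda picks Proposal E.

No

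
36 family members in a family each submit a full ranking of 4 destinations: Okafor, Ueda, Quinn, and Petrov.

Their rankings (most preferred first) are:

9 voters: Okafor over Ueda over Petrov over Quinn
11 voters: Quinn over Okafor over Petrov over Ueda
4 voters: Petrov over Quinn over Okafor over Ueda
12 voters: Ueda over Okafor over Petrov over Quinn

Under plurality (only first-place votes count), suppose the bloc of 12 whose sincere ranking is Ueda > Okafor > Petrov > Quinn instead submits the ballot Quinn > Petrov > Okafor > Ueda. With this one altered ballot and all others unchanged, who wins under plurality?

Quinn

First-place totals with the altered ballot: Okafor 9, Ueda 0, Quinn 23, Petrov 4.
The switch changes the winner from Ueda to Quinn.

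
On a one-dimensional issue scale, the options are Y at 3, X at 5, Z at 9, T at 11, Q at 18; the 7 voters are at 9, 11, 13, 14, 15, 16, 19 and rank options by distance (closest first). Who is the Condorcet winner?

With single-peaked preferences on a line, the Condorcet winner is the candidate closest to the median voter.
The median voter (position 14) is closest to T at 11.
Check: T vs Q — voters closer to T: 4 of 7.

T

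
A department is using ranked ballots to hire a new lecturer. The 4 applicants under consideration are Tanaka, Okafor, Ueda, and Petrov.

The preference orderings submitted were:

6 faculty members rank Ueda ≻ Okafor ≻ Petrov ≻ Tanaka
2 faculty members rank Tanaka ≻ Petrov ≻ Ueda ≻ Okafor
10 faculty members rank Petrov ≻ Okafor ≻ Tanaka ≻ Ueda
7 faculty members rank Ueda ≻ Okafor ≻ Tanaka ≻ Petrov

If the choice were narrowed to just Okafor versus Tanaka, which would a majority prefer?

Ballots ranking Okafor above Tanaka: 6+10+7 = 23.
Ballots ranking Tanaka above Okafor: 2.
Okafor wins the head-to-head, 23–2.

Okafor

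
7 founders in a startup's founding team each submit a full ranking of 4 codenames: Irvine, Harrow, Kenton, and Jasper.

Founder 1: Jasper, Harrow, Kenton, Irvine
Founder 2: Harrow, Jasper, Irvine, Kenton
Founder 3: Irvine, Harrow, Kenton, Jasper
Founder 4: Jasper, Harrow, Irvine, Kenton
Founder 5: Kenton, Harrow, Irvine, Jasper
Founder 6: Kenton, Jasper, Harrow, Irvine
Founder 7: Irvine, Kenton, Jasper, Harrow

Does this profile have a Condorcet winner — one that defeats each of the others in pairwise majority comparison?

No

Head-to-head results (7 voters total):
Irvine vs Harrow: Harrow wins 5–2.
Irvine vs Kenton: Irvine wins 4–3.
Irvine vs Jasper: Jasper wins 4–3.
Harrow vs Kenton: Harrow wins 4–3.
Harrow vs Jasper: Jasper wins 4–3.
Kenton vs Jasper: Kenton wins 4–3.
No candidate beats all others: Irvine beats Kenton beats Jasper beats Irvine, a majority cycle.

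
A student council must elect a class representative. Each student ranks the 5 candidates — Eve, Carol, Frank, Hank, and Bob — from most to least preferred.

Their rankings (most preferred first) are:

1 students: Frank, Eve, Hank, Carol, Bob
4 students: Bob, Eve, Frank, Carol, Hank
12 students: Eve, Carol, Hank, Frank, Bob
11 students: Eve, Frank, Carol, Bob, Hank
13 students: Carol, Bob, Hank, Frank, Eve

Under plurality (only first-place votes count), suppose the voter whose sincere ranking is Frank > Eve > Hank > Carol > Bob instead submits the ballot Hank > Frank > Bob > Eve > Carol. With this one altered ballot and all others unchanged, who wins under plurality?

First-place totals with the altered ballot: Eve 23, Carol 13, Frank 0, Hank 1, Bob 4.
The winner is unchanged: still Eve.

Eve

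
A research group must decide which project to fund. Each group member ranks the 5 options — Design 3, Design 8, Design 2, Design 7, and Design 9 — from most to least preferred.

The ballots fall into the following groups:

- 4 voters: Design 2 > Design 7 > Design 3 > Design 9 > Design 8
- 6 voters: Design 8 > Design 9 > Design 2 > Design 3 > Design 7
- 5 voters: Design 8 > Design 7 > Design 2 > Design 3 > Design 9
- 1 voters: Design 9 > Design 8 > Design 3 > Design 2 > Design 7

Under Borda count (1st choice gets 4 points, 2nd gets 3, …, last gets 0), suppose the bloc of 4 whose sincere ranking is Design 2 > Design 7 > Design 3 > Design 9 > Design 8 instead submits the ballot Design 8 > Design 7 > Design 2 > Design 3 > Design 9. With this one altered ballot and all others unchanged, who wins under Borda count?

Borda totals with the altered ballot: Design 3 17, Design 8 63, Design 2 31, Design 7 27, Design 9 22.
The winner is unchanged: still Design 8.

Design 8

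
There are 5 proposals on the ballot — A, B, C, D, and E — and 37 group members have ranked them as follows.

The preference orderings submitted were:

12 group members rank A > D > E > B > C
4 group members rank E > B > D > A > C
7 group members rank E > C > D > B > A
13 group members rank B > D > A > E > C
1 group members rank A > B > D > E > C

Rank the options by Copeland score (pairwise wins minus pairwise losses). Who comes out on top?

D

Pairwise results:
  A vs B: B wins 24–13.
  A vs C: A wins 30–7.
  A vs D: D wins 24–13.
  A vs E: A wins 26–11.
  B vs C: B wins 30–7.
  B vs D: D wins 19–18.
  B vs E: E wins 23–14.
  C vs D: D wins 30–7.
  C vs E: E wins 37–0.
  D vs E: D wins 26–11.
Copeland scores (wins − losses):
  A: 2 − 2 = 0
  B: 2 − 2 = 0
  C: 0 − 4 = -4
  D: 4 − 0 = 4
  E: 2 − 2 = 0
D has the best Copeland score.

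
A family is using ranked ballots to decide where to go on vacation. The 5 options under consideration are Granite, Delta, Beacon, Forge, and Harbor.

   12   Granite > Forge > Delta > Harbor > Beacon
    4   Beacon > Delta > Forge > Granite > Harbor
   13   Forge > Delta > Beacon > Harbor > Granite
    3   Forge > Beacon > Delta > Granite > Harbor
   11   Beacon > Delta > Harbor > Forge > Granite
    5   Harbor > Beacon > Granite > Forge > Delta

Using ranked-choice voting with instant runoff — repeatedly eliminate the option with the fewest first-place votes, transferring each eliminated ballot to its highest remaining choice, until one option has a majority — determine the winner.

Round 1: Forge 16, Beacon 15, Granite 12, Harbor 5, Delta 0. Delta has the fewest and is eliminated.
Round 2: Forge 16, Beacon 15, Granite 12, Harbor 5. Harbor has the fewest and is eliminated.
Round 3: Beacon 20, Forge 16, Granite 12. Granite has the fewest and is eliminated.
Round 4: Forge 28, Beacon 20. Forge has a majority.

Forge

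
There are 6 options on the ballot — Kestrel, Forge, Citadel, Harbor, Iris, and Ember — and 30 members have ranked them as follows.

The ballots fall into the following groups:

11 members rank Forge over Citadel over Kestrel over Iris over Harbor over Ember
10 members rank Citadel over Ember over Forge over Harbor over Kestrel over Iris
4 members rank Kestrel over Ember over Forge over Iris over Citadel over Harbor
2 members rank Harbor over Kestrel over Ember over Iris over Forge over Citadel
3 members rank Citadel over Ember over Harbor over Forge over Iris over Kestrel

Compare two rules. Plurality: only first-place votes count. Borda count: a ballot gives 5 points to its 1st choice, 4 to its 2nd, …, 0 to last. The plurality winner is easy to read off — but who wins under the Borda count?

Plurality first-place counts: Kestrel 4, Forge 11, Citadel 13, Harbor 2, Iris 0, Ember 0 → Citadel.
Borda totals: Kestrel 71, Forge 105, Citadel 113, Harbor 50, Iris 37, Ember 74 → Citadel.

Citadel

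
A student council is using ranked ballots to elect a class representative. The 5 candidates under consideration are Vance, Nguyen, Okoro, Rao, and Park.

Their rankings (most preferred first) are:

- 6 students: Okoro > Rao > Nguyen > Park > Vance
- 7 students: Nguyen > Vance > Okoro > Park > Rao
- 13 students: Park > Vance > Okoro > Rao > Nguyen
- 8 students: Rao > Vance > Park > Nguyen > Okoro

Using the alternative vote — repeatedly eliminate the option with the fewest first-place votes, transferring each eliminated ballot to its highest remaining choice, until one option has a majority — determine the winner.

Round 1: Park 13, Rao 8, Nguyen 7, Okoro 6, Vance 0. Vance has the fewest and is eliminated.
Round 2: Park 13, Rao 8, Nguyen 7, Okoro 6. Okoro has the fewest and is eliminated.
Round 3: Rao 14, Park 13, Nguyen 7. Nguyen has the fewest and is eliminated.
Round 4: Park 20, Rao 14. Park has a majority.

Park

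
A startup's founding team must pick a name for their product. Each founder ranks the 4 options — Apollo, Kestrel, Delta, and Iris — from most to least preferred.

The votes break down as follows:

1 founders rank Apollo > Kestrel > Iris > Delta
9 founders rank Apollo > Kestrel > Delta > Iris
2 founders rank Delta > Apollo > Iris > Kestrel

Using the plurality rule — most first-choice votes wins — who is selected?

Apollo

First-place vote totals:
  Apollo: 10
  Kestrel: 0
  Delta: 2
  Iris: 0
Apollo has the most first-place votes.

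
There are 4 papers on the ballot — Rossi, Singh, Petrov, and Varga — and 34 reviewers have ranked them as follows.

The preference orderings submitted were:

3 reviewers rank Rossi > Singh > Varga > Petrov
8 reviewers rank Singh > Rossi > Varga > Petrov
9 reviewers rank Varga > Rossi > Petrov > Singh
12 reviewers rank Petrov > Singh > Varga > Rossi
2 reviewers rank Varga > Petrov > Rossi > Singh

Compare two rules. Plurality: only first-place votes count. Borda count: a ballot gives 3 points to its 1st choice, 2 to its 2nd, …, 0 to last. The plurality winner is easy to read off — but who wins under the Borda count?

Plurality first-place counts: Rossi 3, Singh 8, Petrov 12, Varga 11 → Petrov.
Borda totals: Rossi 45, Singh 54, Petrov 49, Varga 56 → Varga.

Varga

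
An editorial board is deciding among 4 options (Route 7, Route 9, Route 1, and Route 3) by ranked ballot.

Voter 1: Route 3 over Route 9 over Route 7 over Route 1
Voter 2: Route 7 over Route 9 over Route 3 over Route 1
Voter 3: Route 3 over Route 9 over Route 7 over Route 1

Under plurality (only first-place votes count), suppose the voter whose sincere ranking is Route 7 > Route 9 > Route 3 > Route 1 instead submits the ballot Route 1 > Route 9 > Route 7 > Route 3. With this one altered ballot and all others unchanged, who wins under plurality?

Route 3

First-place totals with the altered ballot: Route 7 0, Route 9 0, Route 1 1, Route 3 2.
The winner is unchanged: still Route 3.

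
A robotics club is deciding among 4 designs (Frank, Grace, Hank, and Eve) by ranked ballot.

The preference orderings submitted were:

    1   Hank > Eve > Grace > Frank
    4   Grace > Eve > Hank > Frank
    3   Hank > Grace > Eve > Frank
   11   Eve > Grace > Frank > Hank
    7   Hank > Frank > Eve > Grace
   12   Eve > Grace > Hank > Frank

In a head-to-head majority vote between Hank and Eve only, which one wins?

Ballots ranking Hank above Eve: 1+3+7 = 11.
Ballots ranking Eve above Hank: 4+11+12 = 27.
Eve wins the head-to-head, 27–11.

Eve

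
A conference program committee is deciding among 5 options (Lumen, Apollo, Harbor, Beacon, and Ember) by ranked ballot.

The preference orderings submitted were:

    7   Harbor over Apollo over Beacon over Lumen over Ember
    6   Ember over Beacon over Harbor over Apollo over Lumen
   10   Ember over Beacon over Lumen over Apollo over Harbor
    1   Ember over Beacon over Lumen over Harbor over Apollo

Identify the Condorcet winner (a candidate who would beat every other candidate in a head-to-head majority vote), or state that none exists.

Ember

Head-to-head results (24 voters total):
Lumen vs Apollo: Apollo wins 13–11.
Lumen vs Harbor: Harbor wins 13–11.
Lumen vs Beacon: Beacon wins 24–0.
Lumen vs Ember: Ember wins 17–7.
Apollo vs Harbor: Harbor wins 14–10.
Apollo vs Beacon: Beacon wins 17–7.
Apollo vs Ember: Ember wins 17–7.
Harbor vs Beacon: Beacon wins 17–7.
Harbor vs Ember: Ember wins 17–7.
Beacon vs Ember: Ember wins 17–7.
Ember beats each rival — Lumen (17–7), Apollo (17–7), Harbor (17–7), Beacon (17–7) — so Ember is the Condorcet winner.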